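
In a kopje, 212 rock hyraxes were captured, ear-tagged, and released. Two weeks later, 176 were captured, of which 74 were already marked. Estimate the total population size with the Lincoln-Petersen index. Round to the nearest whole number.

The marked fraction in the recapture sample should equal the marked fraction in the population: 74/176 = 212/N.
N = (212 × 176) / 74 = 37312 / 74 ≈ 504.2 → 504

N ≈ 504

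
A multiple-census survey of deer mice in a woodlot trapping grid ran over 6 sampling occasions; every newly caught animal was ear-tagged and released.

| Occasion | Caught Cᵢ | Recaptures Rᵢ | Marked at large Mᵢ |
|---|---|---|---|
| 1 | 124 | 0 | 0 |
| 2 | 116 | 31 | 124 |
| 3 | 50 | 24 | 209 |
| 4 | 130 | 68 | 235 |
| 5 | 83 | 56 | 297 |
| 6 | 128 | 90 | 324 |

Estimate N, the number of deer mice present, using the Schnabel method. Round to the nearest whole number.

N ≈ 452

Σ MᵢCᵢ = 0·124 + 124·116 + 209·50 + 235·130 + 297·83 + 324·128 = 0 + 14384 + 10450 + 30550 + 24651 + 41472 = 121507
Σ Rᵢ = 0 + 31 + 24 + 68 + 56 + 90 = 269
N̂ = 121507 / 269 ≈ 451.7 → 452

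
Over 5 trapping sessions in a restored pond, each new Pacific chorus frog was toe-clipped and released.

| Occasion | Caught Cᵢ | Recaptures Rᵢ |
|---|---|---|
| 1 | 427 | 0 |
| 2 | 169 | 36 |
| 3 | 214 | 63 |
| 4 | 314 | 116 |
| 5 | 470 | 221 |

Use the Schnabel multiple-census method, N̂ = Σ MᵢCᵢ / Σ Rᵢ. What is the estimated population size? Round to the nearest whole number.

Marked at large before each occasion: Mᵢ = Σⱼ<ᵢ (Cⱼ − Rⱼ) → M1=0, M2=427, M3=560, M4=711, M5=909
Σ MᵢCᵢ = 0·427 + 427·169 + 560·214 + 711·314 + 909·470 = 0 + 72163 + 119840 + 223254 + 427230 = 842487
Σ Rᵢ = 0 + 36 + 63 + 116 + 221 = 436
N̂ = 842487 / 436 ≈ 1932.3 → 1932

N ≈ 1932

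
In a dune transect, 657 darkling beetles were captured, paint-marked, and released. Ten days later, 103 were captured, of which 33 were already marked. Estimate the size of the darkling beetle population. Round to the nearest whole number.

N = (657 × 103) / 33 = 67671 / 33 ≈ 2050.6 → 2051

N ≈ 2051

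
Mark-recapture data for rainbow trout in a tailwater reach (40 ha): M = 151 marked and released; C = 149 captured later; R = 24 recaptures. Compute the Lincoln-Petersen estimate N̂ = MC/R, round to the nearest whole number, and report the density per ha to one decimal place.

N̂ = 151·149/24 = 22499/24 ≈ 937.46 → 937
Density = N̂ / area = 937 / 40 ≈ 23.43 → 23.4 per ha

density ≈ 23.4 rainbow trout per ha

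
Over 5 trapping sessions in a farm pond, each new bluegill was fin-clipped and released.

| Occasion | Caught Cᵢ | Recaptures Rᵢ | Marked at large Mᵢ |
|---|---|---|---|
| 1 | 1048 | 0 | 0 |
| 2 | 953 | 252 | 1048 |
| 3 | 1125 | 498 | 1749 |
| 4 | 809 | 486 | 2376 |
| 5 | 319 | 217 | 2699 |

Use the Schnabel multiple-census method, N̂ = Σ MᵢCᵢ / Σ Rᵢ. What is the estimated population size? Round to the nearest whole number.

N ≈ 3957

Σ MᵢCᵢ = 0·1048 + 1048·953 + 1749·1125 + 2376·809 + 2699·319 = 0 + 998744 + 1967625 + 1922184 + 860981 = 5749534
Σ Rᵢ = 0 + 252 + 498 + 486 + 217 = 1453
N̂ = 5749534 / 1453 ≈ 3957.0 → 3957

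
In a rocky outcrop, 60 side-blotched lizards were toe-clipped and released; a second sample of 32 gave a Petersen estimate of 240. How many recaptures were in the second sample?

From N = M·C/R: R = M·C / N = 60·32 / 240 = 1920 / 240 = 8.

R = 8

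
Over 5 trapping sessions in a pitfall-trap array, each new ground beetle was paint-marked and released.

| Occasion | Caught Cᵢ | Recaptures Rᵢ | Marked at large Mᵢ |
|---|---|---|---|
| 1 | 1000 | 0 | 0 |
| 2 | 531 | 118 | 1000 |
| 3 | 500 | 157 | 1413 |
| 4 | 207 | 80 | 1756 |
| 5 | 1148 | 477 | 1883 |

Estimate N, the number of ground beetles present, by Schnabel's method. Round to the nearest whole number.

N ≈ 4522

Σ MᵢCᵢ = 0·1000 + 1000·531 + 1413·500 + 1756·207 + 1883·1148 = 0 + 531000 + 706500 + 363492 + 2161684 = 3762676
Σ Rᵢ = 0 + 118 + 157 + 80 + 477 = 832
N̂ = 3762676 / 832 ≈ 4522.4 → 4522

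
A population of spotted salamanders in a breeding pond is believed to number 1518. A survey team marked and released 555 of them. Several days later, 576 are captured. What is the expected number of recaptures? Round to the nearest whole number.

The marked fraction of the population is 555/1518, so in a sample of 576 expect C·(M/N) marked.
E[R] = 555 × 576 / 1518 = 319680 / 1518 ≈ 210.6 → 211

expected recaptures ≈ 211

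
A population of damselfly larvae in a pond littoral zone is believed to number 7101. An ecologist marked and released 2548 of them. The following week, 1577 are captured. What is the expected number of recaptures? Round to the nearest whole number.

expected recaptures ≈ 566

The marked fraction of the population is 2548/7101, so in a sample of 1577 expect C·(M/N) marked.
E[R] = 2548 × 1577 / 7101 = 4018196 / 7101 ≈ 565.9 → 566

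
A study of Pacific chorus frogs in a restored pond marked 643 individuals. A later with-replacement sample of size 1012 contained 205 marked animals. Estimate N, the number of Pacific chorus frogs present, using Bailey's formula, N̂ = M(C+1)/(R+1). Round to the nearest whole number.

N ≈ 3162

N̂ = 643·(1012+1)/(205+1) = 643·1013/206 = 651359/206 ≈ 3161.9 → 3162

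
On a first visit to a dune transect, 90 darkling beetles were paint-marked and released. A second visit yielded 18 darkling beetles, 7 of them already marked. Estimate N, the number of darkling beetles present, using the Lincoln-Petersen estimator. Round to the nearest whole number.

The marked fraction in the recapture sample should equal the marked fraction in the population: 7/18 = 90/N.
N = (90 × 18) / 7 = 1620 / 7 ≈ 231.4 → 231

N ≈ 231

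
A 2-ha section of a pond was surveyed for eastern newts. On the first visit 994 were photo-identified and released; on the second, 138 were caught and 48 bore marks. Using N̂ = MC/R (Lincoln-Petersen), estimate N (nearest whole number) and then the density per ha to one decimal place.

N̂ = 994·138/48 = 137172/48 ≈ 2857.8 → 2858
Density = N̂ / area = 2858 / 2 = 1429.0 per ha

density ≈ 1429.0 eastern newts per ha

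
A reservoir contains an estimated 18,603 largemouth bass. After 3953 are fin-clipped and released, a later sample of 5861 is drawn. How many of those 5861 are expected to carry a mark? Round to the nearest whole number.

The marked fraction of the population is 3953/18603, so in a sample of 5861 expect C·(M/N) marked.
E[R] = 3953 × 5861 / 18603 = 23168533 / 18603 ≈ 1245.4 → 1245

expected recaptures ≈ 1245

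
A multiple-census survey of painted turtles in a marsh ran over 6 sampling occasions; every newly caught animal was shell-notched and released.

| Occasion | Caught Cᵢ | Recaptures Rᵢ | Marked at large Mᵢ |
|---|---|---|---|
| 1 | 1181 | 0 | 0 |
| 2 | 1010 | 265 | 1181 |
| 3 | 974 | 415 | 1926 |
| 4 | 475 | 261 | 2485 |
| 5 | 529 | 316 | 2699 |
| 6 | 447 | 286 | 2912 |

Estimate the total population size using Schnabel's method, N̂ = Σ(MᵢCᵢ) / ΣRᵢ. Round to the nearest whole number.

Σ MᵢCᵢ = 0·1181 + 1181·1010 + 1926·974 + 2485·475 + 2699·529 + 2912·447 = 0 + 1192810 + 1875924 + 1180375 + 1427771 + 1301664 = 6978544
Σ Rᵢ = 0 + 265 + 415 + 261 + 316 + 286 = 1543
N̂ = 6978544 / 1543 ≈ 4522.7 → 4523

N ≈ 4523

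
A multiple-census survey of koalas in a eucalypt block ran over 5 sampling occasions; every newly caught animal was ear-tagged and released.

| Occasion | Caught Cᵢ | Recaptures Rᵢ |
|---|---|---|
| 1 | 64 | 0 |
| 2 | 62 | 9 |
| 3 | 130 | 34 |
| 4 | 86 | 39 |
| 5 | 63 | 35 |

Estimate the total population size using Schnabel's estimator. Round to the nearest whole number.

N ≈ 460

Marked at large before each occasion: Mᵢ = Σⱼ<ᵢ (Cⱼ − Rⱼ) → M1=0, M2=64, M3=117, M4=213, M5=260
Σ MᵢCᵢ = 0·64 + 64·62 + 117·130 + 213·86 + 260·63 = 0 + 3968 + 15210 + 18318 + 16380 = 53876
Σ Rᵢ = 0 + 9 + 34 + 39 + 35 = 117
N̂ = 53876 / 117 ≈ 460.48 → 460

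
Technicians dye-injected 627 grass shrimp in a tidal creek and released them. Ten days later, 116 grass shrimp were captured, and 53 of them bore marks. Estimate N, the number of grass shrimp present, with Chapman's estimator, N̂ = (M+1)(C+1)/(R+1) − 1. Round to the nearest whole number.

N̂ = (627+1)(116+1)/(53+1) − 1 = 628·117/54 − 1
= 73476/54 − 1 ≈ 1360.7 − 1 ≈ 1359.7 → 1360

N ≈ 1360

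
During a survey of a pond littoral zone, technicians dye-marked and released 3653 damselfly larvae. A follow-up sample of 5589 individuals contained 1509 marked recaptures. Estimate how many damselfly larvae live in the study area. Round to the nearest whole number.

N = (3653 × 5589) / 1509 = 20416617 / 1509 ≈ 13529.9 → 13530

N ≈ 13,530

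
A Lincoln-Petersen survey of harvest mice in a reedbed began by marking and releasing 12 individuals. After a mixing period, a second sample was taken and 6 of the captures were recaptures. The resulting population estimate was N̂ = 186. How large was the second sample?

From N = M·C/R: C = N·R / M = 186·6 / 12 = 1116 / 12 = 93.

C = 93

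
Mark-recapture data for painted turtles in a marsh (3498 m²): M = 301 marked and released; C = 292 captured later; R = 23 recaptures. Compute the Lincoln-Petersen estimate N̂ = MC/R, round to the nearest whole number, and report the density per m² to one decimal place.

density ≈ 1.1 painted turtles per m²

N̂ = 301·292/23 = 87892/23 ≈ 3821.4 → 3821
Density = N̂ / area = 3821 / 3498 ≈ 1.09 → 1.1 per m²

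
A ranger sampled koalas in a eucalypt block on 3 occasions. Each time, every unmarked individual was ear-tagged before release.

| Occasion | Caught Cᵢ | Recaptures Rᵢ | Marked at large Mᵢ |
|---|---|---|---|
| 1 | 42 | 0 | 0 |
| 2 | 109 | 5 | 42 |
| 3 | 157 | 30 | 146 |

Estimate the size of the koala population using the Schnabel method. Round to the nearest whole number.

N ≈ 786

Σ MᵢCᵢ = 0·42 + 42·109 + 146·157 = 0 + 4578 + 22922 = 27500
Σ Rᵢ = 0 + 5 + 30 = 35
N̂ = 27500 / 35 ≈ 785.7 → 786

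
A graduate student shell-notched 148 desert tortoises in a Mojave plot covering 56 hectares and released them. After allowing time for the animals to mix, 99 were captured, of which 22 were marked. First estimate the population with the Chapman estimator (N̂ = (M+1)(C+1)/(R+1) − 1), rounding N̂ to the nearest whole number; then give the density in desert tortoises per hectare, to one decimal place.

N̂ = 149·100/23 − 1 = 14900/23 − 1 ≈ 646.8 → 647
Density = N̂ / area = 647 / 56 ≈ 11.55 → 11.6 per hectare

density ≈ 11.6 desert tortoises per hectare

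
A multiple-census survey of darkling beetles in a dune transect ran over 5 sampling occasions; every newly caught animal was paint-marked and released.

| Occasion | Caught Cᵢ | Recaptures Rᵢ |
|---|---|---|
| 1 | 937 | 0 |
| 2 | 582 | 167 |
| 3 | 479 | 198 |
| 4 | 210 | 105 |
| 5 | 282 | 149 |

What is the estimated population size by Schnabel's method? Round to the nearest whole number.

N ≈ 3273

Marked at large before each occasion: Mᵢ = Σⱼ<ᵢ (Cⱼ − Rⱼ) → M1=0, M2=937, M3=1352, M4=1633, M5=1738
Σ MᵢCᵢ = 0·937 + 937·582 + 1352·479 + 1633·210 + 1738·282 = 0 + 545334 + 647608 + 342930 + 490116 = 2025988
Σ Rᵢ = 0 + 167 + 198 + 105 + 149 = 619
N̂ = 2025988 / 619 ≈ 3273.0 → 3273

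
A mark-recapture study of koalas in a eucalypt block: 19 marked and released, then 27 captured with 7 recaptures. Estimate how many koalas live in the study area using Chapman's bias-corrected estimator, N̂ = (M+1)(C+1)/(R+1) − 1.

N̂ = (19+1)(27+1)/(7+1) − 1 = 20·28/8 − 1
= 560/8 − 1 = 70 − 1 = 69

N = 69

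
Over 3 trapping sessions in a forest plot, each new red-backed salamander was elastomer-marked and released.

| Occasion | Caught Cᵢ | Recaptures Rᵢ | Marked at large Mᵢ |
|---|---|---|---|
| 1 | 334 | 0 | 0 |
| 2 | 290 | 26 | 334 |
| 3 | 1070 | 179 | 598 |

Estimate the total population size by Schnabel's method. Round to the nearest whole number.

N ≈ 3594

Σ MᵢCᵢ = 0·334 + 334·290 + 598·1070 = 0 + 96860 + 639860 = 736720
Σ Rᵢ = 0 + 26 + 179 = 205
N̂ = 736720 / 205 ≈ 3593.8 → 3594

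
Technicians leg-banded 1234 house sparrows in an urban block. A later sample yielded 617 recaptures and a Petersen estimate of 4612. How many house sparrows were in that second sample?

From N = M·C/R: C = N·R / M = 4612·617 / 1234 = 2845604 / 1234 = 2306.

C = 2306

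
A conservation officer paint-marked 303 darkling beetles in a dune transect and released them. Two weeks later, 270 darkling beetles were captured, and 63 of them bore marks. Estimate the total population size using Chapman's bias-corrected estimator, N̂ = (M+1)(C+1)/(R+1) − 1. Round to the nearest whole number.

N̂ = (303+1)(270+1)/(63+1) − 1 = 304·271/64 − 1
= 82384/64 − 1 ≈ 1287.2 − 1 ≈ 1286.2 → 1286

N ≈ 1286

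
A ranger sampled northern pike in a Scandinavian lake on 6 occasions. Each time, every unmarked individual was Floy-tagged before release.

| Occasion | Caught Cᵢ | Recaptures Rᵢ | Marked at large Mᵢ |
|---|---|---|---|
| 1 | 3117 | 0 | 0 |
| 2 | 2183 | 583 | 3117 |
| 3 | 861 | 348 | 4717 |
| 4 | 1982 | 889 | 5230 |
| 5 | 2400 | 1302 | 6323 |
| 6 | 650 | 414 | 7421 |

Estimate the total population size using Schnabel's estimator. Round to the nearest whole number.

Σ MᵢCᵢ = 0·3117 + 3117·2183 + 4717·861 + 5230·1982 + 6323·2400 + 7421·650 = 0 + 6804411 + 4061337 + 10365860 + 15175200 + 4823650 = 41230458
Σ Rᵢ = 0 + 583 + 348 + 889 + 1302 + 414 = 3536
N̂ = 41230458 / 3536 ≈ 11660.2 → 11660

N ≈ 11,660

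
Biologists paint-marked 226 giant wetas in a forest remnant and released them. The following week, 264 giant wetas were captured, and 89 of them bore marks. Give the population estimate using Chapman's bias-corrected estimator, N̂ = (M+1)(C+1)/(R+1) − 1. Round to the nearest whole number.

N̂ = (226+1)(264+1)/(89+1) − 1 = 227·265/90 − 1
= 60155/90 − 1 ≈ 668.4 − 1 ≈ 667.4 → 667

N ≈ 667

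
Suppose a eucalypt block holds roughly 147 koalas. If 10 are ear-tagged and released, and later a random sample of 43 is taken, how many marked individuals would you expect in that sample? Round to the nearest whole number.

expected recaptures ≈ 3

Expected recaptures E[R] = M·C / N.
E[R] = 10 × 43 / 147 = 430 / 147 ≈ 2.9 → 3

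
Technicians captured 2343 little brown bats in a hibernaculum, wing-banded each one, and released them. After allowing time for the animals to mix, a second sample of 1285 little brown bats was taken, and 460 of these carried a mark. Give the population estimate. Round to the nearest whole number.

N ≈ 6545

The marked fraction in the recapture sample should equal the marked fraction in the population: 460/1285 = 2343/N.
N = (2343 × 1285) / 460 = 3010755 / 460 ≈ 6545.1 → 6545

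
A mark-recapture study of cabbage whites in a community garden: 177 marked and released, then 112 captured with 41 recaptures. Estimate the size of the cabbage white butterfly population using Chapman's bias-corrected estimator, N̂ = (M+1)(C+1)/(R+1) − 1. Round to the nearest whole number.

N ≈ 478

N̂ = (177+1)(112+1)/(41+1) − 1 = 178·113/42 − 1
= 20114/42 − 1 ≈ 478.9 − 1 ≈ 477.9 → 478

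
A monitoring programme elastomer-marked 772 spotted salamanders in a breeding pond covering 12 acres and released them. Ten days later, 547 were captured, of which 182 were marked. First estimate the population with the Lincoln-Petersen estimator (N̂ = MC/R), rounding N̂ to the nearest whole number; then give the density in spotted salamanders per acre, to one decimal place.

density ≈ 193.3 spotted salamanders per acre

N̂ = 772·547/182 = 422284/182 ≈ 2320.2 → 2320
Density = N̂ / area = 2320 / 12 ≈ 193.33 → 193.3 per acre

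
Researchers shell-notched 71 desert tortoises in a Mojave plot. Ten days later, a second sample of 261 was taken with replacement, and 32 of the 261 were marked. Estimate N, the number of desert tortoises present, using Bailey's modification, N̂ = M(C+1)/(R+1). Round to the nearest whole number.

N̂ = 71·(261+1)/(32+1) = 71·262/33 = 18602/33 ≈ 563.7 → 564

N ≈ 564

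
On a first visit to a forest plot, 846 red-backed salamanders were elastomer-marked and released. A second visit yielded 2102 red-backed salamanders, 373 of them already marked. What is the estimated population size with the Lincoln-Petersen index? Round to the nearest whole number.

N ≈ 4768

N = (846 × 2102) / 373 = 1778292 / 373 ≈ 4767.5 → 4768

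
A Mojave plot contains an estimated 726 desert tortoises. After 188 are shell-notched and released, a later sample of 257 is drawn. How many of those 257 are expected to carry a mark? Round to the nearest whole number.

expected recaptures ≈ 67

The marked fraction of the population is 188/726, so in a sample of 257 expect C·(M/N) marked.
E[R] = 188 × 257 / 726 = 48316 / 726 ≈ 66.6 → 67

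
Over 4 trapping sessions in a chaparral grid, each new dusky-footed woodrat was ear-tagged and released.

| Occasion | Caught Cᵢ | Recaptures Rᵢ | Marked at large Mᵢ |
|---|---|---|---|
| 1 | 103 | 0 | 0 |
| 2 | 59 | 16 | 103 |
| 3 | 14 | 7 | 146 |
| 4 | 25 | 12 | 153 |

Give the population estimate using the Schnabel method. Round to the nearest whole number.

N ≈ 341

Σ MᵢCᵢ = 0·103 + 103·59 + 146·14 + 153·25 = 0 + 6077 + 2044 + 3825 = 11946
Σ Rᵢ = 0 + 16 + 7 + 12 = 35
N̂ = 11946 / 35 ≈ 341.3 → 341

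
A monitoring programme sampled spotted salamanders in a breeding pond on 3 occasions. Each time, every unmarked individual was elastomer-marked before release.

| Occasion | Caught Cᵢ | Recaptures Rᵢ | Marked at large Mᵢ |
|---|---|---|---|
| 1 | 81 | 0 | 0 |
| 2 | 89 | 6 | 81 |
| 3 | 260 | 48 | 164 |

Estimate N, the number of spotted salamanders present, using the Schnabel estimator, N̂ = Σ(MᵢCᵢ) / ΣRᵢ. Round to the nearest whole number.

N ≈ 923

Σ MᵢCᵢ = 0·81 + 81·89 + 164·260 = 0 + 7209 + 42640 = 49849
Σ Rᵢ = 0 + 6 + 48 = 54
N̂ = 49849 / 54 ≈ 923.1 → 923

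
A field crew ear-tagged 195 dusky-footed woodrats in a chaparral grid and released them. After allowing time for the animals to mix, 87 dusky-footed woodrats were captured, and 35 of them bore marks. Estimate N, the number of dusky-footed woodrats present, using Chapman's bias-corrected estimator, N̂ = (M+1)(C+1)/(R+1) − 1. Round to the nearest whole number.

N ≈ 478

N̂ = (195+1)(87+1)/(35+1) − 1 = 196·88/36 − 1
= 17248/36 − 1 ≈ 479.1 − 1 ≈ 478.1 → 478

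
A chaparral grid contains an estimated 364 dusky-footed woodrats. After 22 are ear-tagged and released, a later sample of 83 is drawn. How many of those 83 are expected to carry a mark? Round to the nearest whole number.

expected recaptures ≈ 5

The marked fraction of the population is 22/364, so in a sample of 83 expect C·(M/N) marked.
E[R] = 22 × 83 / 364 = 1826 / 364 ≈ 5.0 → 5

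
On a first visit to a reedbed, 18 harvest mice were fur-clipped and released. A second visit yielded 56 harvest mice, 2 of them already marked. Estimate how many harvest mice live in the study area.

N = 504

Lincoln-Petersen assumes M/N = R/C, so N = M·C / R.
N = (18 × 56) / 2 = 1008 / 2 = 504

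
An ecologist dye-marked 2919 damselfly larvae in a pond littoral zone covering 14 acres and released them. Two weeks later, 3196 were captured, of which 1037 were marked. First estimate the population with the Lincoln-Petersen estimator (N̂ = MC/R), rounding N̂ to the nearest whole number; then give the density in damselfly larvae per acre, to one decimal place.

density ≈ 642.6 damselfly larvae per acre

N̂ = 2919·3196/1037 = 9329124/1037 ≈ 8996.3 → 8996
Density = N̂ / area = 8996 / 14 ≈ 642.57 → 642.6 per acre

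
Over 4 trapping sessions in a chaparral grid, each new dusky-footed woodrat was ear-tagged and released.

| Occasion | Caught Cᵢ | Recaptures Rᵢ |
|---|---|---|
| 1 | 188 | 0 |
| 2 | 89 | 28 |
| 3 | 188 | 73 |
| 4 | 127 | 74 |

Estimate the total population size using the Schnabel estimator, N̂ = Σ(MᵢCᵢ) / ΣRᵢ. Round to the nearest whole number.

Marked at large before each occasion: Mᵢ = Σⱼ<ᵢ (Cⱼ − Rⱼ) → M1=0, M2=188, M3=249, M4=364
Σ MᵢCᵢ = 0·188 + 188·89 + 249·188 + 364·127 = 0 + 16732 + 46812 + 46228 = 109772
Σ Rᵢ = 0 + 28 + 73 + 74 = 175
N̂ = 109772 / 175 ≈ 627.3 → 627

N ≈ 627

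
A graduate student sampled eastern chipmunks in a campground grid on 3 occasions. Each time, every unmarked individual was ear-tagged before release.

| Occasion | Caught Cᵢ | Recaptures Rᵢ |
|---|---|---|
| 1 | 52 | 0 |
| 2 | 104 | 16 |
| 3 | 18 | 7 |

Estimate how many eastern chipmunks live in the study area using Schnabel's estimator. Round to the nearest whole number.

N ≈ 345

Marked at large before each occasion: Mᵢ = Σⱼ<ᵢ (Cⱼ − Rⱼ) → M1=0, M2=52, M3=140
Σ MᵢCᵢ = 0·52 + 52·104 + 140·18 = 0 + 5408 + 2520 = 7928
Σ Rᵢ = 0 + 16 + 7 = 23
N̂ = 7928 / 23 ≈ 344.7 → 345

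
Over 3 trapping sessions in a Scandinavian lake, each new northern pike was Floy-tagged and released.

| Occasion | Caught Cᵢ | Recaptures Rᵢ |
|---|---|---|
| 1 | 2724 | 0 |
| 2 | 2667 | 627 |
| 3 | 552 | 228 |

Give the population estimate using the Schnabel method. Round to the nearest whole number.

Marked at large before each occasion: Mᵢ = Σⱼ<ᵢ (Cⱼ − Rⱼ) → M1=0, M2=2724, M3=4764
Σ MᵢCᵢ = 0·2724 + 2724·2667 + 4764·552 = 0 + 7264908 + 2629728 = 9894636
Σ Rᵢ = 0 + 627 + 228 = 855
N̂ = 9894636 / 855 ≈ 11572.7 → 11573

N ≈ 11,573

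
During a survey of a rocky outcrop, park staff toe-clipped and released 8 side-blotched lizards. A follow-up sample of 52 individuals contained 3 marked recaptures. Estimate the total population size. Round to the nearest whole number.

N = (8 × 52) / 3 = 416 / 3 ≈ 138.7 → 139

N ≈ 139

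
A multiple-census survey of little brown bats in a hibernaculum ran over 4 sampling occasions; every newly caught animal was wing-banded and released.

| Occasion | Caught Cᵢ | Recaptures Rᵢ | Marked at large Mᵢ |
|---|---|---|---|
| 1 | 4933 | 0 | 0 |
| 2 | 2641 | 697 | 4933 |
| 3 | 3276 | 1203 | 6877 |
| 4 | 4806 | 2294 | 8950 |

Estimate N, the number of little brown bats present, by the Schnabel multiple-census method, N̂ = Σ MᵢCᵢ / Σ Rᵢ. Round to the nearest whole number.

Σ MᵢCᵢ = 0·4933 + 4933·2641 + 6877·3276 + 8950·4806 = 0 + 13028053 + 22529052 + 43013700 = 78570805
Σ Rᵢ = 0 + 697 + 1203 + 2294 = 4194
N̂ = 78570805 / 4194 ≈ 18734.1 → 18734

N ≈ 18,734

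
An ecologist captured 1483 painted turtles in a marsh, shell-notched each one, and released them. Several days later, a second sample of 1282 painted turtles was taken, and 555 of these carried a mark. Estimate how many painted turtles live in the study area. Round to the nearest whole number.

If marked individuals mix randomly, R/C ≈ M/N, giving N ≈ M·C/R.
N = (1483 × 1282) / 555 = 1901206 / 555 ≈ 3425.6 → 3426

N ≈ 3426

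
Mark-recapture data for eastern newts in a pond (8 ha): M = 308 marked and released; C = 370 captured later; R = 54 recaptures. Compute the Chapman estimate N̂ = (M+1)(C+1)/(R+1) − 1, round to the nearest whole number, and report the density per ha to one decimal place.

N̂ = 309·371/55 − 1 = 114639/55 − 1 ≈ 2083.3 → 2083
Density = N̂ / area = 2083 / 8 ≈ 260.38 → 260.4 per ha

density ≈ 260.4 eastern newts per ha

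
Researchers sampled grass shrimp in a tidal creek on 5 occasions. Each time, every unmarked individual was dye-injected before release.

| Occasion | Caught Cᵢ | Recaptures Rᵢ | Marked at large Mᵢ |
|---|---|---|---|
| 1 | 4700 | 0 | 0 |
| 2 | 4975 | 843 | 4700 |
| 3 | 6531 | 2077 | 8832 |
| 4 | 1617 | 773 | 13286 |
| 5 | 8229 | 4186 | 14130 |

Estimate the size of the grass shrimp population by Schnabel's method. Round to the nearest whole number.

N ≈ 27,773

Σ MᵢCᵢ = 0·4700 + 4700·4975 + 8832·6531 + 13286·1617 + 14130·8229 = 0 + 23382500 + 57681792 + 21483462 + 116275770 = 218823524
Σ Rᵢ = 0 + 843 + 2077 + 773 + 4186 = 7879
N̂ = 218823524 / 7879 ≈ 27773.0 → 27773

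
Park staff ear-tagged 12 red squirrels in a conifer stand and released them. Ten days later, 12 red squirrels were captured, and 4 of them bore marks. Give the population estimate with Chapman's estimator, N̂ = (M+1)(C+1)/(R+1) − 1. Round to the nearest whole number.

N ≈ 33

N̂ = (12+1)(12+1)/(4+1) − 1 = 13·13/5 − 1
= 169/5 − 1 ≈ 33.8 − 1 ≈ 32.8 → 33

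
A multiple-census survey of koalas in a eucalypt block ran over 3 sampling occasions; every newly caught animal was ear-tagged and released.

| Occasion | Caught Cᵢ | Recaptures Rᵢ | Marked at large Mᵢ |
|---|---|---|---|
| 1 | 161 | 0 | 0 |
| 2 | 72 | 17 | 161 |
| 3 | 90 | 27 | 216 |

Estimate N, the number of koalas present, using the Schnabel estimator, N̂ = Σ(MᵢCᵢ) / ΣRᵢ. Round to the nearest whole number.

Σ MᵢCᵢ = 0·161 + 161·72 + 216·90 = 0 + 11592 + 19440 = 31032
Σ Rᵢ = 0 + 17 + 27 = 44
N̂ = 31032 / 44 ≈ 705.3 → 705

N ≈ 705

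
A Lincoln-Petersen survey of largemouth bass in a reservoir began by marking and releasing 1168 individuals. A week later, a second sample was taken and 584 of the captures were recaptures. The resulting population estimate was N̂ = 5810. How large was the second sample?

From N = M·C/R: C = N·R / M = 5810·584 / 1168 = 3393040 / 1168 = 2905.

C = 2905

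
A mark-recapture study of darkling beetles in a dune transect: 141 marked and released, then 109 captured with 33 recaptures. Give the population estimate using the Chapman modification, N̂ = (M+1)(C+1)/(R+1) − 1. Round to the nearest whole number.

N ≈ 458

N̂ = (141+1)(109+1)/(33+1) − 1 = 142·110/34 − 1
= 15620/34 − 1 ≈ 459.4 − 1 ≈ 458.4 → 458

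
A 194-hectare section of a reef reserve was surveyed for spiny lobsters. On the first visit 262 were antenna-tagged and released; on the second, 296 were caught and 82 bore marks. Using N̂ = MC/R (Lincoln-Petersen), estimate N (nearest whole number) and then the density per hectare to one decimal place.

density ≈ 4.9 spiny lobsters per hectare

N̂ = 262·296/82 = 77552/82 ≈ 945.8 → 946
Density = N̂ / area = 946 / 194 ≈ 4.88 → 4.9 per hectare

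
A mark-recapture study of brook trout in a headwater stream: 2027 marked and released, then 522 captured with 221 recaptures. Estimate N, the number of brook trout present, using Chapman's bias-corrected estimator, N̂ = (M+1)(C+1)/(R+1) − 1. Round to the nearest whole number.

N ≈ 4777

N̂ = (2027+1)(522+1)/(221+1) − 1 = 2028·523/222 − 1
= 1060644/222 − 1 ≈ 4777.7 − 1 ≈ 4776.7 → 4777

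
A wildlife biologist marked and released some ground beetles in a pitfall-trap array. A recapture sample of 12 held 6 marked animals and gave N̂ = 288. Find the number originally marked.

M = 144

From N = M·C/R: M = N·R / C = 288·6 / 12 = 1728 / 12 = 144.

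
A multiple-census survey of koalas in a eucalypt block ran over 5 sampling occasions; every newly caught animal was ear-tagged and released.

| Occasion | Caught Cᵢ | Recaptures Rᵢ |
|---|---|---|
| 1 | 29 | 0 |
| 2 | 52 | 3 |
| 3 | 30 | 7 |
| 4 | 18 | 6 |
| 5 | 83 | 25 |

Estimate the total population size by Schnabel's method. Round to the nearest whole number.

Marked at large before each occasion: Mᵢ = Σⱼ<ᵢ (Cⱼ − Rⱼ) → M1=0, M2=29, M3=78, M4=101, M5=113
Σ MᵢCᵢ = 0·29 + 29·52 + 78·30 + 101·18 + 113·83 = 0 + 1508 + 2340 + 1818 + 9379 = 15045
Σ Rᵢ = 0 + 3 + 7 + 6 + 25 = 41
N̂ = 15045 / 41 ≈ 367.0 → 367

N ≈ 367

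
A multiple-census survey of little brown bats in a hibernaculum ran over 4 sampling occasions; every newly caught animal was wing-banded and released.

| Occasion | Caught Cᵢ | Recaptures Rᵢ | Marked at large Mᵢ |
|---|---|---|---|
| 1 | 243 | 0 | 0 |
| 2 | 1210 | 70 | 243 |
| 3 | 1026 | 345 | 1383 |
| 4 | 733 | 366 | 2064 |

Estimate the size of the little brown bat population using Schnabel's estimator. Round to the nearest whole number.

Σ MᵢCᵢ = 0·243 + 243·1210 + 1383·1026 + 2064·733 = 0 + 294030 + 1418958 + 1512912 = 3225900
Σ Rᵢ = 0 + 70 + 345 + 366 = 781
N̂ = 3225900 / 781 ≈ 4130.47 → 4130

N ≈ 4130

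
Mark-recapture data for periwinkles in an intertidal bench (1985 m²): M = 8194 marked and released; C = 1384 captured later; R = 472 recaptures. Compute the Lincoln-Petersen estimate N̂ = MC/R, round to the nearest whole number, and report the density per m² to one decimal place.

N̂ = 8194·1384/472 = 11340496/472 ≈ 24026.47 → 24026
Density = N̂ / area = 24026 / 1985 ≈ 12.10 → 12.1 per m²

density ≈ 12.1 periwinkles per m²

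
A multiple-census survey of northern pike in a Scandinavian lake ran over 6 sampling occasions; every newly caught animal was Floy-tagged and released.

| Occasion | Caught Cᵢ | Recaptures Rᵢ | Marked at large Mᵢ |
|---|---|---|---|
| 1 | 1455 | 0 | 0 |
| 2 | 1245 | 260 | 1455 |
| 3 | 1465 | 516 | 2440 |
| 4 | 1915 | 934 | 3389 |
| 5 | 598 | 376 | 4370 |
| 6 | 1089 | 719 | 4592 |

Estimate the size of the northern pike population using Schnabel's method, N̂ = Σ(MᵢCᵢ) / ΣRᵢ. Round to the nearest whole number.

Σ MᵢCᵢ = 0·1455 + 1455·1245 + 2440·1465 + 3389·1915 + 4370·598 + 4592·1089 = 0 + 1811475 + 3574600 + 6489935 + 2613260 + 5000688 = 19489958
Σ Rᵢ = 0 + 260 + 516 + 934 + 376 + 719 = 2805
N̂ = 19489958 / 2805 ≈ 6948.3 → 6948

N ≈ 6948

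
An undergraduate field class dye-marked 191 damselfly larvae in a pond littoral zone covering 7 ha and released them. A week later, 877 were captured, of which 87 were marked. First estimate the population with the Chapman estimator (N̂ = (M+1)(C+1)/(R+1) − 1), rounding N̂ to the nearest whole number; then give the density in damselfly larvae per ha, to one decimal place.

density ≈ 273.6 damselfly larvae per ha

N̂ = 192·878/88 − 1 = 168576/88 − 1 ≈ 1914.6 → 1915
Density = N̂ / area = 1915 / 7 ≈ 273.57 → 273.6 per ha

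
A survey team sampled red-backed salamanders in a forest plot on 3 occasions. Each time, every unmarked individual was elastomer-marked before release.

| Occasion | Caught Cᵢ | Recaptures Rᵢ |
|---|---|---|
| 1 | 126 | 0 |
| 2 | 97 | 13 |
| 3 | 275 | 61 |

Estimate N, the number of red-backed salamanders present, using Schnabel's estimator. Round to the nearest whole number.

Marked at large before each occasion: Mᵢ = Σⱼ<ᵢ (Cⱼ − Rⱼ) → M1=0, M2=126, M3=210
Σ MᵢCᵢ = 0·126 + 126·97 + 210·275 = 0 + 12222 + 57750 = 69972
Σ Rᵢ = 0 + 13 + 61 = 74
N̂ = 69972 / 74 ≈ 945.6 → 946

N ≈ 946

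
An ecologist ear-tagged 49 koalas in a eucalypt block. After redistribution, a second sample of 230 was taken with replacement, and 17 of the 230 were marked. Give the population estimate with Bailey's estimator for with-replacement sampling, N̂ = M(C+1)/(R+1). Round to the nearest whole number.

N ≈ 629

N̂ = 49·(230+1)/(17+1) = 49·231/18 = 11319/18 ≈ 628.8 → 629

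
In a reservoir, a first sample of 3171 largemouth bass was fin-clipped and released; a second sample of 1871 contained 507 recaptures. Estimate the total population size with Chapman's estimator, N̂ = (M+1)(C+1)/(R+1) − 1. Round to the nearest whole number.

N̂ = (3171+1)(1871+1)/(507+1) − 1 = 3172·1872/508 − 1
= 5937984/508 − 1 ≈ 11688.9 − 1 ≈ 11687.9 → 11688

N ≈ 11,688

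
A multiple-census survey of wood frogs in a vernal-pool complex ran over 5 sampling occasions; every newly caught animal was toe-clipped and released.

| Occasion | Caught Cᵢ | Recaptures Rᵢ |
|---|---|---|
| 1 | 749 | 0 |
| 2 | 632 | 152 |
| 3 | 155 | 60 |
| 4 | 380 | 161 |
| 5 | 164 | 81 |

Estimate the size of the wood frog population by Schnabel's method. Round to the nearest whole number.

N ≈ 3128

Marked at large before each occasion: Mᵢ = Σⱼ<ᵢ (Cⱼ − Rⱼ) → M1=0, M2=749, M3=1229, M4=1324, M5=1543
Σ MᵢCᵢ = 0·749 + 749·632 + 1229·155 + 1324·380 + 1543·164 = 0 + 473368 + 190495 + 503120 + 253052 = 1420035
Σ Rᵢ = 0 + 152 + 60 + 161 + 81 = 454
N̂ = 1420035 / 454 ≈ 3127.8 → 3128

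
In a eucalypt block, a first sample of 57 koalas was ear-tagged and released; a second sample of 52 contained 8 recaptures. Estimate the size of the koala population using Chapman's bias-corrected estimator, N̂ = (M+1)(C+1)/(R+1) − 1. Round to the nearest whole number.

N ≈ 341

N̂ = (57+1)(52+1)/(8+1) − 1 = 58·53/9 − 1
= 3074/9 − 1 ≈ 341.6 − 1 ≈ 340.6 → 341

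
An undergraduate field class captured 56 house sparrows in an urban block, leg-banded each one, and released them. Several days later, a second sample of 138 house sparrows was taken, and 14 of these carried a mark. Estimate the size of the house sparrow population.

If marked individuals mix randomly, R/C ≈ M/N, giving N ≈ M·C/R.
N = (56 × 138) / 14 = 7728 / 14 = 552

N = 552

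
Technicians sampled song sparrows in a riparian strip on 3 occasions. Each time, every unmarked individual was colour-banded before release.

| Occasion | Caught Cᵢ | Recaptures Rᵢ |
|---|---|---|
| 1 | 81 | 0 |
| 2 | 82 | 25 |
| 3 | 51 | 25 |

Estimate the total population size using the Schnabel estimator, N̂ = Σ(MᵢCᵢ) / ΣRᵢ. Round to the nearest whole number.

Marked at large before each occasion: Mᵢ = Σⱼ<ᵢ (Cⱼ − Rⱼ) → M1=0, M2=81, M3=138
Σ MᵢCᵢ = 0·81 + 81·82 + 138·51 = 0 + 6642 + 7038 = 13680
Σ Rᵢ = 0 + 25 + 25 = 50
N̂ = 13680 / 50 ≈ 273.6 → 274

N ≈ 274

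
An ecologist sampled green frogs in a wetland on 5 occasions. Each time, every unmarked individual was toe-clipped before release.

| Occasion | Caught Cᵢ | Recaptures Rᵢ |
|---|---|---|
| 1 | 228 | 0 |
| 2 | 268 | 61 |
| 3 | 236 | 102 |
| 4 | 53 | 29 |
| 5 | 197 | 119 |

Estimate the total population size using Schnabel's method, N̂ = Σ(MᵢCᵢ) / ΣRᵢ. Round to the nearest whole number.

N ≈ 999

Marked at large before each occasion: Mᵢ = Σⱼ<ᵢ (Cⱼ − Rⱼ) → M1=0, M2=228, M3=435, M4=569, M5=593
Σ MᵢCᵢ = 0·228 + 228·268 + 435·236 + 569·53 + 593·197 = 0 + 61104 + 102660 + 30157 + 116821 = 310742
Σ Rᵢ = 0 + 61 + 102 + 29 + 119 = 311
N̂ = 310742 / 311 ≈ 999.2 → 999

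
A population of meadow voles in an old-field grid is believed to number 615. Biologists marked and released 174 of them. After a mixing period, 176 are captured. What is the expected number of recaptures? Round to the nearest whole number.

Expected recaptures E[R] = M·C / N.
E[R] = 174 × 176 / 615 = 30624 / 615 ≈ 49.8 → 50

expected recaptures ≈ 50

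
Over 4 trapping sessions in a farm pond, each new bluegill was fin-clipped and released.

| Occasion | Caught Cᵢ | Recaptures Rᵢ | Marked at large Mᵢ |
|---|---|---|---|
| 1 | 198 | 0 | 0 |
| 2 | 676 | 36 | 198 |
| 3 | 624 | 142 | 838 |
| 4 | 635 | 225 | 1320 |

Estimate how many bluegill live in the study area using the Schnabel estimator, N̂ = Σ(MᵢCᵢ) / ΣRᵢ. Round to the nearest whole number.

Σ MᵢCᵢ = 0·198 + 198·676 + 838·624 + 1320·635 = 0 + 133848 + 522912 + 838200 = 1494960
Σ Rᵢ = 0 + 36 + 142 + 225 = 403
N̂ = 1494960 / 403 ≈ 3709.6 → 3710

N ≈ 3710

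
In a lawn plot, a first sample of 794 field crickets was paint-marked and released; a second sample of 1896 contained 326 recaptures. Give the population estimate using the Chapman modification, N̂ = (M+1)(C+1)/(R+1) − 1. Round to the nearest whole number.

N̂ = (794+1)(1896+1)/(326+1) − 1 = 795·1897/327 − 1
= 1508115/327 − 1 ≈ 4612.0 − 1 ≈ 4611.0 → 4611

N ≈ 4611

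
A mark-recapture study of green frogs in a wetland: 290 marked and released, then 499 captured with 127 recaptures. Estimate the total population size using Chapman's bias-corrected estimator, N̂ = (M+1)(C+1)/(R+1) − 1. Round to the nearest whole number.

N ≈ 1136

N̂ = (290+1)(499+1)/(127+1) − 1 = 291·500/128 − 1
= 145500/128 − 1 ≈ 1136.7 − 1 ≈ 1135.7 → 1136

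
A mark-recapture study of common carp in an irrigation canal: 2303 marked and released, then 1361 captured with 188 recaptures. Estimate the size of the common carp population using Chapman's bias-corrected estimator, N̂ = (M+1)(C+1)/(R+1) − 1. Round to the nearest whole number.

N̂ = (2303+1)(1361+1)/(188+1) − 1 = 2304·1362/189 − 1
= 3138048/189 − 1 ≈ 16603.4 − 1 ≈ 16602.4 → 16602

N ≈ 16,602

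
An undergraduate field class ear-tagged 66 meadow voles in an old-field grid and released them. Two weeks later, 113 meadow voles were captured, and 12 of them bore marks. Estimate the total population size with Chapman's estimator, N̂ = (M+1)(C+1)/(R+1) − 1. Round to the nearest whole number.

N̂ = (66+1)(113+1)/(12+1) − 1 = 67·114/13 − 1
= 7638/13 − 1 ≈ 587.5 − 1 ≈ 586.5 → 587

N ≈ 587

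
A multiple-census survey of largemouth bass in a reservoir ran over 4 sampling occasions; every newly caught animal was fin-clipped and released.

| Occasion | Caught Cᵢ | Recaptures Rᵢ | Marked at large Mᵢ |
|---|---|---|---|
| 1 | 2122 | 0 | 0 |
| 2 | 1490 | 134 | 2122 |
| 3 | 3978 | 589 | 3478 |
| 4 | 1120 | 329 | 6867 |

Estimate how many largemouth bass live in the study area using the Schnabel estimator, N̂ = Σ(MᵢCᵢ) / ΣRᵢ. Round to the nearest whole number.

Σ MᵢCᵢ = 0·2122 + 2122·1490 + 3478·3978 + 6867·1120 = 0 + 3161780 + 13835484 + 7691040 = 24688304
Σ Rᵢ = 0 + 134 + 589 + 329 = 1052
N̂ = 24688304 / 1052 ≈ 23468.0 → 23468

N ≈ 23,468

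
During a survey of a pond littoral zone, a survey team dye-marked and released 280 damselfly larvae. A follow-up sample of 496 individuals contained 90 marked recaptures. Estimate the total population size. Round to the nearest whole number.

Lincoln-Petersen assumes M/N = R/C, so N = M·C / R.
N = (280 × 496) / 90 = 138880 / 90 ≈ 1543.1 → 1543

N ≈ 1543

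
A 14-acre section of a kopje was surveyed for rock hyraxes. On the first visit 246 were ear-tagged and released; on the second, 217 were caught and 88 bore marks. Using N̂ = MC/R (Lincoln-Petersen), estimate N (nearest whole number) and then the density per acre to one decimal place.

density ≈ 43.4 rock hyraxes per acre

N̂ = 246·217/88 = 53382/88 ≈ 606.6 → 607
Density = N̂ / area = 607 / 14 ≈ 43.36 → 43.4 per acre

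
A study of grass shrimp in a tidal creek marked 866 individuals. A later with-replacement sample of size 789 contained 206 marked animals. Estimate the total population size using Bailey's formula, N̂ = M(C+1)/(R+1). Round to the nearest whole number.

N̂ = 866·(789+1)/(206+1) = 866·790/207 = 684140/207 ≈ 3305.0 → 3305

N ≈ 3305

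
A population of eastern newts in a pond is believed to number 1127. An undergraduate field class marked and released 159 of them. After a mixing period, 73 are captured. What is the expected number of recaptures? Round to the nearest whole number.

Expected recaptures E[R] = M·C / N.
E[R] = 159 × 73 / 1127 = 11607 / 1127 ≈ 10.3 → 10

expected recaptures ≈ 10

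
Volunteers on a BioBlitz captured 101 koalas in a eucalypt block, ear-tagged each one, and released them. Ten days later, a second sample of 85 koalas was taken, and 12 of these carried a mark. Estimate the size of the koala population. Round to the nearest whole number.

N = (101 × 85) / 12 = 8585 / 12 ≈ 715.4 → 715

N ≈ 715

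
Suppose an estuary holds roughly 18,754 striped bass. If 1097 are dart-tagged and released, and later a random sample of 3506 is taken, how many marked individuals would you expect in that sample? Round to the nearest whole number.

The marked fraction of the population is 1097/18754, so in a sample of 3506 expect C·(M/N) marked.
E[R] = 1097 × 3506 / 18754 = 3846082 / 18754 ≈ 205.1 → 205

expected recaptures ≈ 205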